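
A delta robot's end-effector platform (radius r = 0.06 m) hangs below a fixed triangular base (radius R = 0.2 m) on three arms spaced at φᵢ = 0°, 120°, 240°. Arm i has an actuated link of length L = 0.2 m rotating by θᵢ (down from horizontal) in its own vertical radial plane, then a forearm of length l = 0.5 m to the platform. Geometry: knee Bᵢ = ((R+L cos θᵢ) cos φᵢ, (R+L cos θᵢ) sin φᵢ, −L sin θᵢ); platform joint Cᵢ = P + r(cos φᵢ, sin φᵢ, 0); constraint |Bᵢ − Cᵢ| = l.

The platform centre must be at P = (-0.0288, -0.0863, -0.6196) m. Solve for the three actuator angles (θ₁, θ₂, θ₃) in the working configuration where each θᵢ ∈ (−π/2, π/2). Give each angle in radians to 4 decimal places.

arm 1 (φ=0.0°): x'=-0.0288, y'=-0.0863
  e−x'=0.1688;  (l²−L²−(e−x')²−y'²−z²)/2L = -0.5246
  γ=atan2(-0.6196,0.1688)=-1.3048;  ψ=arccos(-0.8169)=2.5269;  θ1=γ+ψ≈1.2220
φ2=120.0° → target in arm frame (-0.0603, 0.0681)
  A=0.2003, B=-0.6196, C=(l²−L²−A²−y'²−z²)/(2L)=-0.5467
  √(A²+B²)=0.6512;  θ2 = -1.2581+2.5672 ≈ 1.3091
φ3=240.0° → target in arm frame (0.0891, 0.0182)
  A=0.0509, B=-0.6196, C=(l²−L²−A²−y'²−z²)/(2L)=-0.4421
  √(A²+B²)=0.6217;  θ3 = -1.4889+2.3618 ≈ 0.8729

θ₁ = 1.2220, θ₂ = 1.3091, θ₃ = 0.8729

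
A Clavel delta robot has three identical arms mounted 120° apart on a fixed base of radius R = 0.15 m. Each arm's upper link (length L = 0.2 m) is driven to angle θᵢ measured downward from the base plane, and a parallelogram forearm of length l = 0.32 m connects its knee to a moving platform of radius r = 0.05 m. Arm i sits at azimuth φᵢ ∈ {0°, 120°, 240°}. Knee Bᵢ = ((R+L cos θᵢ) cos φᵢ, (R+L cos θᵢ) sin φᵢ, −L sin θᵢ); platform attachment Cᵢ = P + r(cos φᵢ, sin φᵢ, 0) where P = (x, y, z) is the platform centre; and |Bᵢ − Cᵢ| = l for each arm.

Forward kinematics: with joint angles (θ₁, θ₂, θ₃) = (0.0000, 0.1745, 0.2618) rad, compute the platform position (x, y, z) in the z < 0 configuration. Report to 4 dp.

(0.0152, 0.0057, -0.1458)

arm 1 at φ=0.0°: (R−r)+L cos θ1 = 0.3000;  O1 = (0.3000, 0.0000, 0.0000)
φ2=120.0°: virtual centre (-0.1485, 0.2572, -0.0347), radius l
arm 3 at φ=240.0°: (R−r)+L cos θ3 = 0.2932;  O3 = (-0.1466, -0.2539, -0.0518)
eliminate P² terms by subtracting sphere 1 from 2 and 3
[-0.8970 0.5144 -0.0694]·P = -0.0006;  [-0.8932 -0.5078 -0.1035]·P = -0.0014
det = 0.9149;  x = 0.0011+-0.0967z,  y = 0.0007+-0.0337z
quadratic in z: (1.0105)z²+(0.0578)z+(-0.0131)=0, √Δ=0.2369 → z ∈ {-0.1458, 0.0886}; z = -0.1458 (taking z<0)
x = 0.0152, y = 0.0057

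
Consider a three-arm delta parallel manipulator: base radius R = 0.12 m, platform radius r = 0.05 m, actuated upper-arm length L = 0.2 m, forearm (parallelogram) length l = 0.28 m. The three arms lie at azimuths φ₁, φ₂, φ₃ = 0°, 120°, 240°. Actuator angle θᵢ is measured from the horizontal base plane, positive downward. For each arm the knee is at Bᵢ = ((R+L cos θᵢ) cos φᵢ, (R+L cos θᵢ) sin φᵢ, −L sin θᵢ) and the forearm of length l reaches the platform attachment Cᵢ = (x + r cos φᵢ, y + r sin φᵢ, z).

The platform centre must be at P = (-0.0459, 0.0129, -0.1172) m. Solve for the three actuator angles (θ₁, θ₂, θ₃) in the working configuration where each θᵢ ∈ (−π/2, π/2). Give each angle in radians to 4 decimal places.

θ₁ = 0.6112, θ₂ = -0.1744, θ₃ = 0.0867

arm 1 (φ=0.0°): x'=-0.0459, y'=0.0129
  A cos θ + B sin θ = C:  0.1159·cos θ + -0.1172·sin θ = 0.0277
  γ=atan2(-0.1172,0.1159)=-0.7910;  ψ=arccos(0.1678)=1.4022;  θ1=γ+ψ≈0.6112
arm 2 (φ=120.0°): x'=0.0341, y'=0.0333
  A cos θ + B sin θ = C:  0.0359·cos θ + -0.1172·sin θ = 0.0557
  θ2 = atan2(B,A) + arccos(C/0.1226) = -0.1744
φ3=240.0° → target in arm frame (0.0118, -0.0462)
  A cos θ + B sin θ = C:  0.0582·cos θ + -0.1172·sin θ = 0.0478
  γ=atan2(-0.1172,0.0582)=-1.1097;  ψ=arccos(0.3656)=1.1965;  θ3=γ+ψ≈0.0867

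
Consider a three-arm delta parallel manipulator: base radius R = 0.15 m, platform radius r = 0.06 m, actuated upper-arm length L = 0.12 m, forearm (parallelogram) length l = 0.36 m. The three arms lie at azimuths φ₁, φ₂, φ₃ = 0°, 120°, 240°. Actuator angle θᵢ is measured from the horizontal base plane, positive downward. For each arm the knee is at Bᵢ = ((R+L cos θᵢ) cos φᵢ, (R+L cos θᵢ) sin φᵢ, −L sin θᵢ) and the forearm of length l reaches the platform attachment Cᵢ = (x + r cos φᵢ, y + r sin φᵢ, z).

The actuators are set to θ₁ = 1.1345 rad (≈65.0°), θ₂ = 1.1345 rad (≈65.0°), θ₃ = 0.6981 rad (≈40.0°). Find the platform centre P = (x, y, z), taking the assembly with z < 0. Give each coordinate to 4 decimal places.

arm 1 at φ=0.0°: (R−r)+L cos θ1 = 0.1407;  centre 1 = (0.1407, 0.0000, -0.1088)
φ2=120.0°: virtual centre (-0.0704, 0.1219, -0.1088), radius l
centre 3 = (0.1819·cos240.0°, 0.1819·sin240.0°, -0.0771) = (-0.0910, -0.1576, -0.0771)
|centre ₂|²−|centre ₁|² = 0.0000;  |centre ₃|²−|centre ₁|² = 0.0074
plane₁₂: -0.4221x+0.2437y+0.0000z = 0.0000
det = 0.2459;  x = -0.0074+0.0627z,  y = -0.0127+0.1086z
quadratic in z: (1.0157)z²+(0.1962)z+(-0.0957)=0, √Δ=0.6536 → z ∈ {-0.4183, 0.2252}; z = -0.4183 (taking z<0)
x = -0.0336, y = -0.0582

(-0.0336, -0.0582, -0.4183)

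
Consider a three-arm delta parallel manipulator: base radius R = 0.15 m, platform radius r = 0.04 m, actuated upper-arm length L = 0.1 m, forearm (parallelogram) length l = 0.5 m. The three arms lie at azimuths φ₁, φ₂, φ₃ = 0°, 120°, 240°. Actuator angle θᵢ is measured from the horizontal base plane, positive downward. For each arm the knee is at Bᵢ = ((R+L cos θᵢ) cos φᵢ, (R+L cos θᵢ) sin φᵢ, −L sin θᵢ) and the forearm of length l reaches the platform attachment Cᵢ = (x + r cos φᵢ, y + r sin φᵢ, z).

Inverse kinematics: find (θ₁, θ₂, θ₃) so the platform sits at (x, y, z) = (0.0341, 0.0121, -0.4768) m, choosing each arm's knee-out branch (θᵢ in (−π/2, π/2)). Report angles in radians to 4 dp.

φ1=0.0° → target in arm frame (0.0341, 0.0121)
  A=0.0759, B=-0.4768, C=(l²−L²−A²−y'²−z²)/(2L)=0.0338
  γ=atan2(-0.4768,0.0759)=-1.4129;  ψ=arccos(0.0700)=1.5008;  θ1=γ+ψ≈0.0879
φ2=120.0° → target in arm frame (-0.0066, -0.0356)
  A=0.1166, B=-0.4768, C=(l²−L²−A²−y'²−z²)/(2L)=-0.0110
  √(A²+B²)=0.4908;  θ2 = -1.3310+1.5931 ≈ 0.2621
arm 3 (φ=240.0°): x'=-0.0275, y'=0.0235
  A cos θ + B sin θ = C:  0.1375·cos θ + -0.4768·sin θ = -0.0340
  θ3 = atan2(B,A) + arccos(C/0.4962) = 0.3494

θ₁ = 0.0879, θ₂ = 0.2621, θ₃ = 0.3494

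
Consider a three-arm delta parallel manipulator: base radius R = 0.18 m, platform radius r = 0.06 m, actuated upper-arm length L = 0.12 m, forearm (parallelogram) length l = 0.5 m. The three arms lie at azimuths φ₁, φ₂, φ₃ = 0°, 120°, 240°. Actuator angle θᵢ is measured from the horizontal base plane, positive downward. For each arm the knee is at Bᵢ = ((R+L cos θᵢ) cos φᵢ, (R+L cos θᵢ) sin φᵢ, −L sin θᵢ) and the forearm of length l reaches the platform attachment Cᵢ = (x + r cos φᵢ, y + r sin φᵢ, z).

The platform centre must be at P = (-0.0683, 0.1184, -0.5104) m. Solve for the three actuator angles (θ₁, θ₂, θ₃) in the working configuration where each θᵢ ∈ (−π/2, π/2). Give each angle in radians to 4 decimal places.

θ₁ = 0.9596, θ₂ = 0.1743, θ₃ = 0.9599

φ1=0.0° → target in arm frame (-0.0683, 0.1184)
  A=0.1883, B=-0.5104, C=(l²−L²−A²−y'²−z²)/(2L)=-0.3099
  θ1 = atan2(B,A) + arccos(C/0.5440) = 0.9596
rotate P by −φ2: (0.1367, -0.0001, -0.5104)
  e−x'=-0.0167;  (l²−L²−(e−x')²−y'²−z²)/2L = -0.1049
  γ=atan2(-0.5104,-0.0167)=-1.6035;  ψ=arccos(-0.2055)=1.7778;  θ2=γ+ψ≈0.1743
φ3=240.0° → target in arm frame (-0.0684, -0.1183)
  A=0.1884, B=-0.5104, C=(l²−L²−A²−y'²−z²)/(2L)=-0.3100
  θ3 = atan2(B,A) + arccos(C/0.5441) = 0.9599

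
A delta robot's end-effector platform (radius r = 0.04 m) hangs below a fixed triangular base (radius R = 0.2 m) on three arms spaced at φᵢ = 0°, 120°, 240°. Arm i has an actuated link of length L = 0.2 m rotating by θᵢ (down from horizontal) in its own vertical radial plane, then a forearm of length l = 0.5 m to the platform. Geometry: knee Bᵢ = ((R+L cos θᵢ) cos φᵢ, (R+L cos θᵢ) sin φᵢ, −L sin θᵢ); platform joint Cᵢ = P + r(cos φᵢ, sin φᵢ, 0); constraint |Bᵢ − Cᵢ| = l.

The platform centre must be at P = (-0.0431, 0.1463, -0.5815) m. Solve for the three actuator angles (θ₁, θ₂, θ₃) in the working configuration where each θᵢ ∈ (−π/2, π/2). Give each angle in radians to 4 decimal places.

rotate P by −φ1: (-0.0431, 0.1463, -0.5815)
  e−x'=0.2031;  (l²−L²−(e−x')²−y'²−z²)/2L = -0.4770
  √(A²+B²)=0.6159;  θ1 = -1.2348+2.4566 ≈ 1.2218
φ2=120.0° → target in arm frame (0.1482, -0.0358)
  A cos θ + B sin θ = C:  0.0118·cos θ + -0.5815·sin θ = -0.3239
  √(A²+B²)=0.5816;  θ2 = -1.5506+2.1615 ≈ 0.6109
arm 3 (φ=240.0°): x'=-0.1051, y'=-0.1105
  e−x'=0.2651;  (l²−L²−(e−x')²−y'²−z²)/2L = -0.5266
  γ=atan2(-0.5815,0.2651)=-1.1430;  ψ=arccos(-0.8240)=2.5393;  θ3=γ+ψ≈1.3963

θ₁ = 1.2218, θ₂ = 0.6109, θ₃ = 1.3963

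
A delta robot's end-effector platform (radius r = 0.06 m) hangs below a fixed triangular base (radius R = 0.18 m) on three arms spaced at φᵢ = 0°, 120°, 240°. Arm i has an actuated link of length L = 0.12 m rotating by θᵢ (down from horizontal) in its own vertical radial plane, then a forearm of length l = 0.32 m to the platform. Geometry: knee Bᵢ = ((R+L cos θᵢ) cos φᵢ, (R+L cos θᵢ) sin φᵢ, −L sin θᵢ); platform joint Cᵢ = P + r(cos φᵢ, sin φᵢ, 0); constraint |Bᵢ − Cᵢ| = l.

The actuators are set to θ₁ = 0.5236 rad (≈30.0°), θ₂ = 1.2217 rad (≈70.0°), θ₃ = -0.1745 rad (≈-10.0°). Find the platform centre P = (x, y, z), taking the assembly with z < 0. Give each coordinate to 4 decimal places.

arm 1 at φ=0.0°: e+L cos θ1 = 0.2239;  O1 = (0.2239, 0.0000, -0.0600)
arm 2 at φ=120.0°: e+L cos θ2 = 0.1610;  O2 = (-0.0805, 0.1395, -0.1128)
arm 3 at φ=240.0°: e+L cos θ3 = 0.2382;  O3 = (-0.1191, -0.2063, 0.0208)
eliminate P² terms by subtracting sphere 1 from 2 and 3
plane₁₂: -0.6089x+0.2789y+-0.1055z = -0.0151
Cramer: x(z) = 0.0119+0.0035z;  y(z) = -0.0281+0.3860z
quadratic in z: (1.1490)z²+(0.0968)z+(-0.0531)=0, √Δ=0.5032 → z ∈ {-0.2611, 0.1769}; z = -0.2611 (taking z<0)
x = 0.0110, y = -0.1289

(0.0110, -0.1289, -0.2611)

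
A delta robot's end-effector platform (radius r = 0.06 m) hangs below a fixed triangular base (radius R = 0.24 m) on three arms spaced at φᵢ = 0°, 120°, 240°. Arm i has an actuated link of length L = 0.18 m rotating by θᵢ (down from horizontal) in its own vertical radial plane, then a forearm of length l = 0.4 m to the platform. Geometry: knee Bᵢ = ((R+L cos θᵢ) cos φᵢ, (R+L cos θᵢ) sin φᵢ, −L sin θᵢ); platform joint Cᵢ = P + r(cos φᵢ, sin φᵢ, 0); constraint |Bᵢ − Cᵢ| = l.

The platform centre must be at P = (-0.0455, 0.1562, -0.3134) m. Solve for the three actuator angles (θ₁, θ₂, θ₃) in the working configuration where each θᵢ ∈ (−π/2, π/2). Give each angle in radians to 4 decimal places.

θ₁ = 0.9600, θ₂ = -0.1747, θ₃ = 1.2217

φ1=0.0° → target in arm frame (-0.0455, 0.1562)
  e−x'=0.2255;  (l²−L²−(e−x')²−y'²−z²)/2L = -0.1274
  γ=atan2(-0.3134,0.2255)=-0.9471;  ψ=arccos(-0.3300)=1.9071;  θ1=γ+ψ≈0.9600
arm 2 (φ=120.0°): x'=0.1580, y'=-0.0387
  e−x'=0.0220;  (l²−L²−(e−x')²−y'²−z²)/2L = 0.0761
  θ2 = atan2(B,A) + arccos(C/0.3142) = -0.1747
arm 3 (φ=240.0°): x'=-0.1125, y'=-0.1175
  e−x'=0.2925;  (l²−L²−(e−x')²−y'²−z²)/2L = -0.1944
  γ=atan2(-0.3134,0.2925)=-0.8198;  ψ=arccos(-0.4535)=2.0415;  θ3=γ+ψ≈1.2217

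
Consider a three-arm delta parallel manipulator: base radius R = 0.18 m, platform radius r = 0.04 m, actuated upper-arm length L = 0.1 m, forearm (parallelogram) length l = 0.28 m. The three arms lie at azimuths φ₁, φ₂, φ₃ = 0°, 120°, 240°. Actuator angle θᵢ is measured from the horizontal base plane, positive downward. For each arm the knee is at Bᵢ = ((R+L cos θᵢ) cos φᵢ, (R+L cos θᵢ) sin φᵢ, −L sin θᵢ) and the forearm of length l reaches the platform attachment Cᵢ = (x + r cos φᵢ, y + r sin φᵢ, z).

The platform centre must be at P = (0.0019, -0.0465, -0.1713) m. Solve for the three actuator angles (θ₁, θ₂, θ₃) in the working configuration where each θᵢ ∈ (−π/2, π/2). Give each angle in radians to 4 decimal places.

θ₁ = 0.2615, θ₂ = 0.6980, θ₃ = -0.2612

arm 1 (φ=0.0°): x'=0.0019, y'=-0.0465
  A=0.1381, B=-0.1713, C=(l²−L²−A²−y'²−z²)/(2L)=0.0891
  √(A²+B²)=0.2200;  θ1 = -0.8923+1.1538 ≈ 0.2615
φ2=120.0° → target in arm frame (-0.0412, 0.0216)
  A=0.1812, B=-0.1713, C=(l²−L²−A²−y'²−z²)/(2L)=0.0287
  γ=atan2(-0.1713,0.1812)=-0.7573;  ψ=arccos(0.1153)=1.4553;  θ2=γ+ψ≈0.6980
rotate P by −φ3: (0.0393, 0.0249, -0.1713)
  e−x'=0.1007;  (l²−L²−(e−x')²−y'²−z²)/2L = 0.1415
  √(A²+B²)=0.1987;  θ3 = -1.0394+0.7782 ≈ -0.2612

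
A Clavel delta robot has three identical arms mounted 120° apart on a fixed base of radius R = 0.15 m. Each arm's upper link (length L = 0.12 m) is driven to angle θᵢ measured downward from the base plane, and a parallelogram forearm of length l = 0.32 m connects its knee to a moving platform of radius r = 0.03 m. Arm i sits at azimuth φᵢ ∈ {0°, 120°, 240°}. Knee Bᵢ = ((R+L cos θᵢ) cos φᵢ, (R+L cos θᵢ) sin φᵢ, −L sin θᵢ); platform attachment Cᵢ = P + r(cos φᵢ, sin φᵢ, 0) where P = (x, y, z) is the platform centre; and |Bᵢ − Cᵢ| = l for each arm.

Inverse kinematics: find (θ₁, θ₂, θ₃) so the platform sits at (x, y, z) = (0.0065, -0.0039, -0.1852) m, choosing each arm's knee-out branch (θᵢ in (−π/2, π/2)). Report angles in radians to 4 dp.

θ₁ = -0.3492, θ₂ = -0.1747, θ₃ = -0.2613

arm 1 (φ=0.0°): x'=0.0065, y'=-0.0039
  A=0.1135, B=-0.1852, C=(l²−L²−A²−y'²−z²)/(2L)=0.1700
  γ=atan2(-0.1852,0.1135)=-1.0210;  ψ=arccos(0.7827)=0.6718;  θ1=γ+ψ≈-0.3492
φ2=120.0° → target in arm frame (-0.0066, -0.0037)
  A cos θ + B sin θ = C:  0.1266·cos θ + -0.1852·sin θ = 0.1569
  √(A²+B²)=0.2244;  θ2 = -0.9711+0.7964 ≈ -0.1747
φ3=240.0° → target in arm frame (0.0001, 0.0076)
  A cos θ + B sin θ = C:  0.1199·cos θ + -0.1852·sin θ = 0.1636
  θ3 = atan2(B,A) + arccos(C/0.2206) = -0.2613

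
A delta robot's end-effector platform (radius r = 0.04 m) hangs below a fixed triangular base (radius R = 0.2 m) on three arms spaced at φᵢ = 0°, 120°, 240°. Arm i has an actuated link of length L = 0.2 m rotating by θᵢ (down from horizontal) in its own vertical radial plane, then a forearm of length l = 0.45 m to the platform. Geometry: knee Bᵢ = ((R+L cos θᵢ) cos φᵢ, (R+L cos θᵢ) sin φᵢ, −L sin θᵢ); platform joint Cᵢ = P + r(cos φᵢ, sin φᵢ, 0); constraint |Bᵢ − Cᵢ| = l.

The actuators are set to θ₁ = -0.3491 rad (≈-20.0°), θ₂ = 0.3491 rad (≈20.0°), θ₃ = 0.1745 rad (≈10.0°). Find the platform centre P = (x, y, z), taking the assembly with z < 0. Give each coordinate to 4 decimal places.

O1 = (0.3479·cos0.0°, 0.3479·sin0.0°, 0.0684) = (0.3479, 0.0000, 0.0684)
O2 = (0.3479·cos120.0°, 0.3479·sin120.0°, -0.0684) = (-0.1740, 0.3013, -0.0684)
arm 3 at φ=240.0°: (R−r)+L cos θ3 = 0.3570;  O3 = (-0.1785, -0.3091, -0.0347)
|O₂|²−|O₁|² = 0.0000;  |O₃|²−|O₁|² = 0.0029
plane₁₂: -1.0438x+0.6026y+-0.2736z = 0.0000
Cramer: x(z) = -0.0014-0.2293z;  y(z) = -0.0024+0.0569z
quadratic in z: (1.0558)z²+(0.0231)z+(-0.0758)=0, √Δ=0.5663 → z ∈ {-0.2791, 0.2572}; z = -0.2791 (taking z<0)
x = 0.0626, y = -0.0182

(0.0626, -0.0182, -0.2791)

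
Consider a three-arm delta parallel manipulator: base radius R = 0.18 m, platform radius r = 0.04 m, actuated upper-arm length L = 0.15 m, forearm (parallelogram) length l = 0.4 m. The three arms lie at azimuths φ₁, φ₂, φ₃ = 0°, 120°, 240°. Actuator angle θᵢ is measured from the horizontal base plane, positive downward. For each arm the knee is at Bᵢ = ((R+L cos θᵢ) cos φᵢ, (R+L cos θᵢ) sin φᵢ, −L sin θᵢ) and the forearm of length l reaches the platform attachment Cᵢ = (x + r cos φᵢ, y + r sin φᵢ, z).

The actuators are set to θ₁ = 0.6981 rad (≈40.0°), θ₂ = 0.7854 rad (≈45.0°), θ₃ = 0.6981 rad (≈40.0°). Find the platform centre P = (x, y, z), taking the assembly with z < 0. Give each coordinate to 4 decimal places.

φ1=0.0°: virtual centre (0.2549, 0.0000, -0.0964), radius l
φ2=120.0°: virtual centre (-0.1230, 0.2131, -0.1061), radius l
φ3=240.0°: virtual centre (-0.1275, -0.2208, -0.0964), radius l
eliminate P² terms by subtracting sphere 1 from 2 and 3
linear system: -0.7559x+0.4262y = -0.0025−-0.0193z; -0.7647x+-0.4415y = 0.0000−0.0000z
Cramer: x(z) = 0.0017-0.0129z;  y(z) = -0.0029+0.0224z
into |P−S₁|² = l²: 1.0007z² + 0.1992z + -0.0866 = 0;  Δ = 0.3862;  z = -0.4101 or 0.2109 → z<0 root = -0.4101
x = 0.0070, y = -0.0120

(0.0070, -0.0120, -0.4101)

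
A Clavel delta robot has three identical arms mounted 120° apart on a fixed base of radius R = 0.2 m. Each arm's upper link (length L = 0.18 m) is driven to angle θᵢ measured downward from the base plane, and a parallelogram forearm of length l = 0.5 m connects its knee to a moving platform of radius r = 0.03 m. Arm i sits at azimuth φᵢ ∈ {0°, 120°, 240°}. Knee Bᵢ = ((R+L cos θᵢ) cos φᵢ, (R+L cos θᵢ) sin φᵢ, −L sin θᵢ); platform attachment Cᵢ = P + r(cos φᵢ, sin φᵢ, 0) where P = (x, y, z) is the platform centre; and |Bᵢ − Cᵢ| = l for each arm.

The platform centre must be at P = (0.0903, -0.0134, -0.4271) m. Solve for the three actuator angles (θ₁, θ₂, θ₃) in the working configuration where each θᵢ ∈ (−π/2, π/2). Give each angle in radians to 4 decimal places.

θ₁ = 0.0002, θ₂ = 0.6110, θ₃ = 0.5238

rotate P by −φ1: (0.0903, -0.0134, -0.4271)
  A cos θ + B sin θ = C:  0.0797·cos θ + -0.4271·sin θ = 0.0796
  θ1 = atan2(B,A) + arccos(C/0.4345) = 0.0002
rotate P by −φ2: (-0.0568, -0.0715, -0.4271)
  A=0.2268, B=-0.4271, C=(l²−L²−A²−y'²−z²)/(2L)=-0.0593
  θ2 = atan2(B,A) + arccos(C/0.4836) = 0.6110
rotate P by −φ3: (-0.0335, 0.0849, -0.4271)
  e−x'=0.2035;  (l²−L²−(e−x')²−y'²−z²)/2L = -0.0374
  γ=atan2(-0.4271,0.2035)=-1.1261;  ψ=arccos(-0.0790)=1.6499;  θ3=γ+ψ≈0.5238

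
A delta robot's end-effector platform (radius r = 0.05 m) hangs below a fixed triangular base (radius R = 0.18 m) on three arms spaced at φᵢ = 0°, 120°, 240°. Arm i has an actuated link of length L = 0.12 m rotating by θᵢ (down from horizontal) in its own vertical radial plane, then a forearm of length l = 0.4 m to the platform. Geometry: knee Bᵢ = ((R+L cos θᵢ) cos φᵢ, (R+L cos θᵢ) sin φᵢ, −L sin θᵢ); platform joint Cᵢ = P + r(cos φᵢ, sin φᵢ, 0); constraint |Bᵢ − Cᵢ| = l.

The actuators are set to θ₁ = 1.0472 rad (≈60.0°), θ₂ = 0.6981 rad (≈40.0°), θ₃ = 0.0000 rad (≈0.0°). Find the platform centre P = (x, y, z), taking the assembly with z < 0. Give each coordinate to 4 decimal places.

arm 1 at φ=0.0°: (R−r)+L cos θ1 = 0.1900;  centre 1 = (0.1900, 0.0000, -0.1039)
φ2=120.0°: virtual centre (-0.1110, 0.1922, -0.0771), radius l
centre 3 = (0.2500·cos240.0°, 0.2500·sin240.0°, 0.0000) = (-0.1250, -0.2165, 0.0000)
subtract pairs → two planes through P
plane₁₂: -0.6019x+0.3844y+0.0536z = 0.0083
Cramer: x(z) = -0.0191+0.2050z;  y(z) = -0.0083+0.1817z
into |P−centre ₁|² = l²: 1.0751z² + 0.1191z + -0.1054 = 0;  Δ = 0.4675;  z = -0.3734 or 0.2626 → z<0 root = -0.3734
x = -0.0956, y = -0.0761

(-0.0956, -0.0761, -0.3734)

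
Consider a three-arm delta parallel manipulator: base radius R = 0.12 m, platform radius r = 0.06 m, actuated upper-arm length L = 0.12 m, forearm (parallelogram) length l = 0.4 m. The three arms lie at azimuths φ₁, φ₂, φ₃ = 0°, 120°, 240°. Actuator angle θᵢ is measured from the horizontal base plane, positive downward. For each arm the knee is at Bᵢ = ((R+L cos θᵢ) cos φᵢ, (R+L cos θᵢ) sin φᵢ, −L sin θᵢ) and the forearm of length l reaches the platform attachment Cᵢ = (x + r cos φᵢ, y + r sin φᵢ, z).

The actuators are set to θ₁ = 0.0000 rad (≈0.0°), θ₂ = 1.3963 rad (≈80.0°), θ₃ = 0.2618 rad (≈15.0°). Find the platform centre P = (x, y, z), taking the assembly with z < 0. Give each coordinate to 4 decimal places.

(0.1519, -0.1946, -0.3483)

arm 1 at φ=0.0°: ρ1 = 0.1800;  O1 = (0.1800, 0.0000, 0.0000)
arm 2 at φ=120.0°: ρ2 = 0.0808;  O2 = (-0.0404, 0.0700, -0.1182)
φ3=240.0°: virtual centre (-0.0880, -0.1523, -0.0311), radius l
eliminate P² terms by subtracting sphere 1 from 2 and 3
plane₁₂: -0.4408x+0.1400y+-0.2364z = -0.0119
Cramer: x(z) = 0.0176-0.3855z;  y(z) = -0.0294+0.4742z
into |P−O₁|² = l²: 1.3735z² + 0.0973z + -0.1328 = 0;  Δ = 0.7390;  z = -0.3483 or 0.2775 → z<0 root = -0.3483
x = 0.1519, y = -0.1946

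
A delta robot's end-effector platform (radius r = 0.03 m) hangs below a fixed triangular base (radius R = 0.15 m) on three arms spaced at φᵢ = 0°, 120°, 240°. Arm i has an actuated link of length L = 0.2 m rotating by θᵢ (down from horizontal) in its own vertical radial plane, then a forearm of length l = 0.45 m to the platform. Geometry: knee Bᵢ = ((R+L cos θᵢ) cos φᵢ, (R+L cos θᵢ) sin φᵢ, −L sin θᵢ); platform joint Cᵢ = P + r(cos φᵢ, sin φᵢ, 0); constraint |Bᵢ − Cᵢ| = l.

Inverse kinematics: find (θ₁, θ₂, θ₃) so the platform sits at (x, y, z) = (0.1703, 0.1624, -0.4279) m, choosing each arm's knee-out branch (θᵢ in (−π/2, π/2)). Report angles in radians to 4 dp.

φ1=0.0° → target in arm frame (0.1703, 0.1624)
  e−x'=-0.0503;  (l²−L²−(e−x')²−y'²−z²)/2L = -0.1238
  θ1 = atan2(B,A) + arccos(C/0.4308) = 0.1743
rotate P by −φ2: (0.0555, -0.2287, -0.4279)
  A=0.0645, B=-0.4279, C=(l²−L²−A²−y'²−z²)/(2L)=-0.1926
  θ2 = atan2(B,A) + arccos(C/0.4327) = 0.6110
arm 3 (φ=240.0°): x'=-0.2258, y'=0.0663
  A cos θ + B sin θ = C:  0.3458·cos θ + -0.4279·sin θ = -0.3614
  θ3 = atan2(B,A) + arccos(C/0.5502) = 1.3964

θ₁ = 0.1743, θ₂ = 0.6110, θ₃ = 1.3964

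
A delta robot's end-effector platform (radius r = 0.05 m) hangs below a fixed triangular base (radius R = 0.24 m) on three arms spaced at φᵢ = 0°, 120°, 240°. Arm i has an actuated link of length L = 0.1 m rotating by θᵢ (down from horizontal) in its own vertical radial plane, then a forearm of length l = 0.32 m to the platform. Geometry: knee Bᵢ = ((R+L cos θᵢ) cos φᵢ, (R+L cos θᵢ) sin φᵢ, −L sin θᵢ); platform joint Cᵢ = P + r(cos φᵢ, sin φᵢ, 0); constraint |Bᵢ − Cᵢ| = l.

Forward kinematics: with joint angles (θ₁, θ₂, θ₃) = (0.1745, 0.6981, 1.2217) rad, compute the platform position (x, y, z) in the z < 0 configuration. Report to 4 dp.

(0.0569, 0.0382, -0.2349)

S1 = (0.2885·cos0.0°, 0.2885·sin0.0°, -0.0174) = (0.2885, 0.0000, -0.0174)
φ2=120.0°: virtual centre (-0.1333, 0.2309, -0.0643), radius l
φ3=240.0°: virtual centre (-0.1121, -0.1942, -0.0940), radius l
|S₂|²−|S₁|² = -0.0083;  |S₃|²−|S₁|² = -0.0244
[-0.8436 0.4618 -0.0938]·P = -0.0083;  [-0.8012 -0.3883 -0.1532]·P = -0.0244
Cramer: x(z) = 0.0208-0.1537z;  y(z) = 0.0200-0.0775z
sphere 1 gives Az²+Bz+C=0 with A=1.0296, B=0.1139, C=-0.0300;  B²−4AC=0.1367;  roots -0.2349, 0.1242;  negative root z = -0.2349
x = 0.0569, y = 0.0382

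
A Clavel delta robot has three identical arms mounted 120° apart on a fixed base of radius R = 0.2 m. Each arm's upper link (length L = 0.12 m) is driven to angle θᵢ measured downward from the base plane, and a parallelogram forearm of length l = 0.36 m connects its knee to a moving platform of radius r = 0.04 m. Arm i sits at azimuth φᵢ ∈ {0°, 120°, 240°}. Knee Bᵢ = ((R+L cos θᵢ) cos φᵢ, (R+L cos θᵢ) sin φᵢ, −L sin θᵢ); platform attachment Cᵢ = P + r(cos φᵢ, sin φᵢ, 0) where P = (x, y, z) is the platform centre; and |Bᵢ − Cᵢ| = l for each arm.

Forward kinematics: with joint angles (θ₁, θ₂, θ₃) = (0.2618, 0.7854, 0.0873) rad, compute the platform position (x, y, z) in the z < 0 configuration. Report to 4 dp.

(0.0188, -0.0582, -0.2762)

arm 1 at φ=0.0°: (R−r)+L cos θ1 = 0.2759;  O1 = (0.2759, 0.0000, -0.0311)
arm 2 at φ=120.0°: (R−r)+L cos θ2 = 0.2449;  O2 = (-0.1224, 0.2120, -0.0849)
O3 = (0.2795·cos240.0°, 0.2795·sin240.0°, -0.0105) = (-0.1398, -0.2421, -0.0105)
|O₂|²−|O₁|² = -0.0099;  |O₃|²−|O₁|² = 0.0012
[-0.7967 0.4241 -0.1076]·P = -0.0099;  [-0.8314 -0.4842 0.0412]·P = 0.0012
Cramer: x(z) = 0.0059-0.0469z;  y(z) = -0.0124+0.1656z
into |P−O₁|² = l²: 1.0296z² + 0.0833z + -0.0555 = 0;  Δ = 0.2357;  z = -0.2762 or 0.1953 → z<0 root = -0.2762
x = 0.0188, y = -0.0582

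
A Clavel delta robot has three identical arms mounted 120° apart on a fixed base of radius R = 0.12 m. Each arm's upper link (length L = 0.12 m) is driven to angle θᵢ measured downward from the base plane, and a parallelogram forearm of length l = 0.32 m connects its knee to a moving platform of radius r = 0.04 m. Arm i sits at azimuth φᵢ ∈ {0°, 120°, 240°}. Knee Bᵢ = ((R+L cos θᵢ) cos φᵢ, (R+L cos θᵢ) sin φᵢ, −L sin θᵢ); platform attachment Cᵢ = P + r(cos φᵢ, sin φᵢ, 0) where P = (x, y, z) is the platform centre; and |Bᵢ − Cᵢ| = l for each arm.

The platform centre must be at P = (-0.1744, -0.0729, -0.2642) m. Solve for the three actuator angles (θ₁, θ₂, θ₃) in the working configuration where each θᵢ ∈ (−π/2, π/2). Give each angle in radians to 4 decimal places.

φ1=0.0° → target in arm frame (-0.1744, -0.0729)
  e−x'=0.2544;  (l²−L²−(e−x')²−y'²−z²)/2L = -0.2160
  γ=atan2(-0.2642,0.2544)=-0.8043;  ψ=arccos(-0.5889)=2.2005;  θ1=γ+ψ≈1.3962
φ2=120.0° → target in arm frame (0.0241, 0.1875)
  A=0.0559, B=-0.2642, C=(l²−L²−A²−y'²−z²)/(2L)=-0.0837
  θ2 = atan2(B,A) + arccos(C/0.2701) = 0.5236
φ3=240.0° → target in arm frame (0.1503, -0.1146)
  e−x'=-0.0703;  (l²−L²−(e−x')²−y'²−z²)/2L = 0.0005
  √(A²+B²)=0.2734;  θ3 = -1.8310+1.5689 ≈ -0.2620

θ₁ = 1.3962, θ₂ = 0.5236, θ₃ = -0.2620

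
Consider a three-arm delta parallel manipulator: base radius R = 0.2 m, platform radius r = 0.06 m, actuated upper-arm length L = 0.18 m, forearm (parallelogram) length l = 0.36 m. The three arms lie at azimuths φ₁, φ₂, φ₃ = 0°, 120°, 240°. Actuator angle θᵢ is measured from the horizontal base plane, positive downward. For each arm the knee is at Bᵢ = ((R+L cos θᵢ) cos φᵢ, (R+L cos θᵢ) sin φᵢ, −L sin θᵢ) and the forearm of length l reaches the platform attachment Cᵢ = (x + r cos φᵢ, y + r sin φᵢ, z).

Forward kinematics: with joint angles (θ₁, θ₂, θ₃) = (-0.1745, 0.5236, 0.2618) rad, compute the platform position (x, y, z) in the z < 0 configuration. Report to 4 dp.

O1 = (0.3173·cos0.0°, 0.3173·sin0.0°, 0.0313) = (0.3173, 0.0000, 0.0313)
arm 2 at φ=120.0°: e+L cos θ2 = 0.2959;  O2 = (-0.1479, 0.2562, -0.0900)
O3 = (0.3139·cos240.0°, 0.3139·sin240.0°, -0.0466) = (-0.1569, -0.2718, -0.0466)
subtract pairs → two planes through P
plane₁₂: -0.9304x+0.5125y+-0.2425z = -0.0060
Cramer: x(z) = 0.0038-0.2134z;  y(z) = -0.0048+0.0858z
quadratic in z: (1.0529)z²+(0.0704)z+(-0.0303)=0, √Δ=0.3642 → z ∈ {-0.2064, 0.1395}; z = -0.2064 (taking z<0)
x = 0.0478, y = -0.0226

(0.0478, -0.0226, -0.2064)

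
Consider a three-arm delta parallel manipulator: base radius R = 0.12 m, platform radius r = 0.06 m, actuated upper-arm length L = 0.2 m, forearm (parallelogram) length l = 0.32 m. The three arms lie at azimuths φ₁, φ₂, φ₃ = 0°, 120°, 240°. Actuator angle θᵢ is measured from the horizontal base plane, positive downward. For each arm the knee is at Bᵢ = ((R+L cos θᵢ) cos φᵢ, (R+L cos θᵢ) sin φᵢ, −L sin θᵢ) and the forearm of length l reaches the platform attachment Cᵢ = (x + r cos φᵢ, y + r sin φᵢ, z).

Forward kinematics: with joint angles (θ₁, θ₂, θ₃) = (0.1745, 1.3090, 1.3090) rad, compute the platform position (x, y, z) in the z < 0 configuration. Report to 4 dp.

arm 1 at φ=0.0°: (R−r)+L cos θ1 = 0.2570;  S1 = (0.2570, 0.0000, -0.0347)
φ2=120.0°: virtual centre (-0.0559, 0.0968, -0.1932), radius l
arm 3 at φ=240.0°: (R−r)+L cos θ3 = 0.1118;  S3 = (-0.0559, -0.0968, -0.1932)
|S₂|²−|S₁|² = -0.0174;  |S₃|²−|S₁|² = -0.0174
[-0.6257 0.1936 -0.3169]·P = -0.0174;  [-0.6257 -0.1936 -0.3169]·P = -0.0174
Cramer: x(z) = 0.0278-0.5065z;  y(z) = 0.0000+0.0000z
sphere 1 gives Az²+Bz+C=0 with A=1.2566, B=0.3015, C=-0.0487;  B²−4AC=0.3357;  roots -0.3505, 0.1106;  negative root z = -0.3505
x = 0.2054, y = 0.0000

(0.2054, 0.0000, -0.3505)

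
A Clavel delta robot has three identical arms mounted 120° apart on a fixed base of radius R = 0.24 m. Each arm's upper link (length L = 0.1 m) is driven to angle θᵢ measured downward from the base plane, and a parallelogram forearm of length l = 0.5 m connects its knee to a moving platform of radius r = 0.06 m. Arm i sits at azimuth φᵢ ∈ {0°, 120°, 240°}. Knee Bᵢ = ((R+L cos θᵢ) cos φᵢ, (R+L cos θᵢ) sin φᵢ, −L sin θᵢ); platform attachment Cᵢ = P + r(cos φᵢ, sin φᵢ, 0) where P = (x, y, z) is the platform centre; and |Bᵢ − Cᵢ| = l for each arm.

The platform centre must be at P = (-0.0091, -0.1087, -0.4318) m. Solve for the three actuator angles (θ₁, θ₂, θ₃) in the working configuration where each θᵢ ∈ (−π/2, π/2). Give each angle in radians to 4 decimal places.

θ₁ = 0.3494, θ₂ = 0.7860, θ₃ = -0.3485

rotate P by −φ1: (-0.0091, -0.1087, -0.4318)
  A=0.1891, B=-0.4318, C=(l²−L²−A²−y'²−z²)/(2L)=0.0299
  √(A²+B²)=0.4714;  θ1 = -1.1580+1.5074 ≈ 0.3494
rotate P by −φ2: (-0.0896, 0.0622, -0.4318)
  A cos θ + B sin θ = C:  0.2696·cos θ + -0.4318·sin θ = -0.1150
  √(A²+B²)=0.5090;  θ2 = -1.0127+1.7987 ≈ 0.7860
φ3=240.0° → target in arm frame (0.0987, 0.0465)
  A cos θ + B sin θ = C:  0.0813·cos θ + -0.4318·sin θ = 0.2239
  γ=atan2(-0.4318,0.0813)=-1.3847;  ψ=arccos(0.5095)=1.0361;  θ3=γ+ψ≈-0.3485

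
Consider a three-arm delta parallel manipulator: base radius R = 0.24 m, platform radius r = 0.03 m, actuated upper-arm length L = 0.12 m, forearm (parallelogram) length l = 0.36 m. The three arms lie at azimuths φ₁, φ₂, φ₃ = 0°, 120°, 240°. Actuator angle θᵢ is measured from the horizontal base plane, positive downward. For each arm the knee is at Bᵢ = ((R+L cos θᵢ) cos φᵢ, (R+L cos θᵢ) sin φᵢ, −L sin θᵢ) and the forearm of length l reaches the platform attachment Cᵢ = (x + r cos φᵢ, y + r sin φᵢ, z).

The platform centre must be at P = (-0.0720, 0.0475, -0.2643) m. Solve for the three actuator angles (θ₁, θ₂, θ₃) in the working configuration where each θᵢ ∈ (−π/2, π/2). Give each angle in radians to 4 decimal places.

φ1=0.0° → target in arm frame (-0.0720, 0.0475)
  A=0.2820, B=-0.2643, C=(l²−L²−A²−y'²−z²)/(2L)=-0.1518
  θ1 = atan2(B,A) + arccos(C/0.3865) = 1.2215
φ2=120.0° → target in arm frame (0.0771, 0.0386)
  A=0.1329, B=-0.2643, C=(l²−L²−A²−y'²−z²)/(2L)=0.1092
  θ2 = atan2(B,A) + arccos(C/0.2958) = 0.0878
φ3=240.0° → target in arm frame (-0.0051, -0.0861)
  A=0.2151, B=-0.2643, C=(l²−L²−A²−y'²−z²)/(2L)=-0.0348
  γ=atan2(-0.2643,0.2151)=-0.8876;  ψ=arccos(-0.1021)=1.6731;  θ3=γ+ψ≈0.7855

θ₁ = 1.2215, θ₂ = 0.0878, θ₃ = 0.7855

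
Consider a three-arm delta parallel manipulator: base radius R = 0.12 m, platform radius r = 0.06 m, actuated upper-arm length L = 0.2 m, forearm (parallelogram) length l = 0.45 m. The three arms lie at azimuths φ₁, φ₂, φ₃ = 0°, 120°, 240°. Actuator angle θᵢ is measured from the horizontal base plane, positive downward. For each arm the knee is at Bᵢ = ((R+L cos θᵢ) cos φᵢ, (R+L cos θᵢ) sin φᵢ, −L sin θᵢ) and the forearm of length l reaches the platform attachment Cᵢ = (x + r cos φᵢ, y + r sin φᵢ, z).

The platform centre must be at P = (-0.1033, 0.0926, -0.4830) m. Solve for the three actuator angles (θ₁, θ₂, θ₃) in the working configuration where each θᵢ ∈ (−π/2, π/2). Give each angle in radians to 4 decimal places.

θ₁ = 0.8728, θ₂ = 0.2621, θ₃ = 0.6982

arm 1 (φ=0.0°): x'=-0.1033, y'=0.0926
  A cos θ + B sin θ = C:  0.1633·cos θ + -0.4830·sin θ = -0.2651
  √(A²+B²)=0.5099;  θ1 = -1.2448+2.1175 ≈ 0.8728
φ2=120.0° → target in arm frame (0.1318, 0.0432)
  A cos θ + B sin θ = C:  -0.0718·cos θ + -0.4830·sin θ = -0.1945
  √(A²+B²)=0.4883;  θ2 = -1.7185+1.9805 ≈ 0.2621
rotate P by −φ3: (-0.0285, -0.1358, -0.4830)
  A=0.0885, B=-0.4830, C=(l²−L²−A²−y'²−z²)/(2L)=-0.2426
  θ3 = atan2(B,A) + arccos(C/0.4910) = 0.6982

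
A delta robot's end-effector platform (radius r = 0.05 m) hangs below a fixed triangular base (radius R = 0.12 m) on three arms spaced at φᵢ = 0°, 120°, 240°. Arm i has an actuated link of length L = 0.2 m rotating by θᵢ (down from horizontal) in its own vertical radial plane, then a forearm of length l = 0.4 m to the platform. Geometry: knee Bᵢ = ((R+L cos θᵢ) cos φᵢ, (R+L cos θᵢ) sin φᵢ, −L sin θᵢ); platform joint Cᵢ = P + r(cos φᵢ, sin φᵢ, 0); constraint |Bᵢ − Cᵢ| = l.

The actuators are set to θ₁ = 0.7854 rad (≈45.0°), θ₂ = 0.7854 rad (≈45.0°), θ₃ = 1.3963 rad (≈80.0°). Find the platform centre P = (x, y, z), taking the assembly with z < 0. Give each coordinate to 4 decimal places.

arm 1 at φ=0.0°: ρ1 = 0.2114;  O1 = (0.2114, 0.0000, -0.1414)
φ2=120.0°: virtual centre (-0.1057, 0.1831, -0.1414), radius l
arm 3 at φ=240.0°: ρ3 = 0.1047;  O3 = (-0.0524, -0.0907, -0.1970)
subtract pairs → two planes through P
linear system: -0.6343x+0.3662y = 0.0000−0.0000z; -0.5276x+-0.1814y = -0.0149−-0.1111z
Cramer: x(z) = 0.0177-0.1320z;  y(z) = 0.0307-0.2286z
sphere 1 gives Az²+Bz+C=0 with A=1.0697, B=0.3199, C=-0.1015;  B²−4AC=0.5368;  roots -0.4920, 0.1929;  negative root z = -0.4920
x = 0.0827, y = 0.1432

(0.0827, 0.1432, -0.4920)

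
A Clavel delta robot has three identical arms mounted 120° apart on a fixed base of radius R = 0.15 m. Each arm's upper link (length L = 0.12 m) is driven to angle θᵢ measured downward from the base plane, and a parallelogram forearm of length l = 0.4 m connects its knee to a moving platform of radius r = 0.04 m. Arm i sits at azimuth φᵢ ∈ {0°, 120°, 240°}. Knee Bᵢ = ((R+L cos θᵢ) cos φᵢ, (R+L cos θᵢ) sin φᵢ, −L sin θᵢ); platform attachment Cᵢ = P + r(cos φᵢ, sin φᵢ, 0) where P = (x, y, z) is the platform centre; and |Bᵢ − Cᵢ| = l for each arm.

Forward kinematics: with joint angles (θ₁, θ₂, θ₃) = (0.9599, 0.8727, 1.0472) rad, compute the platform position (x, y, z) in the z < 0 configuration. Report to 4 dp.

(0.0001, 0.0238, -0.4554)

centre 1 = (0.1788·cos0.0°, 0.1788·sin0.0°, -0.0983) = (0.1788, 0.0000, -0.0983)
φ2=120.0°: virtual centre (-0.0936, 0.1621, -0.0919), radius l
φ3=240.0°: virtual centre (-0.0850, -0.1472, -0.1039), radius l
|centre ₂|²−|centre ₁|² = 0.0018;  |centre ₃|²−|centre ₁|² = -0.0019
[-0.5448 0.3241 0.0127]·P = 0.0018;  [-0.5277 -0.2944 -0.0113]·P = -0.0019
det = 0.3314;  x = 0.0003+0.0003z,  y = 0.0061+-0.0388z
quadratic in z: (1.0015)z²+(0.1960)z+(-0.1184)=0, √Δ=0.7161 → z ∈ {-0.4554, 0.2597}; z = -0.4554 (taking z<0)
x = 0.0001, y = 0.0238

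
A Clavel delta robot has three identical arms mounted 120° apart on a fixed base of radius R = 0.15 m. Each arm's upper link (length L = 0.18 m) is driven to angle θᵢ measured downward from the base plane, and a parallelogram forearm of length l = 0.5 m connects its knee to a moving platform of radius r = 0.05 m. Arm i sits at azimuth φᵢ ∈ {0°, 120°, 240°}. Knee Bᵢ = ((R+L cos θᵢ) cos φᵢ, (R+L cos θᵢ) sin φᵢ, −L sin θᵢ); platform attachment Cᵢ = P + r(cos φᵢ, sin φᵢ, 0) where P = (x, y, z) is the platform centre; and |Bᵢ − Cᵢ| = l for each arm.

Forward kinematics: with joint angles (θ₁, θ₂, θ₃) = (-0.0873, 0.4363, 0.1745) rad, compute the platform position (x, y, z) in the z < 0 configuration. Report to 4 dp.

(0.0763, -0.0462, -0.4389)

arm 1 at φ=0.0°: ρ1 = 0.2793;  O1 = (0.2793, 0.0000, 0.0157)
arm 2 at φ=120.0°: ρ2 = 0.2631;  O2 = (-0.1316, 0.2279, -0.0761)
O3 = (0.2773·cos240.0°, 0.2773·sin240.0°, -0.0313) = (-0.1386, -0.2401, -0.0313)
eliminate P² terms by subtracting sphere 1 from 2 and 3
linear system: -0.8218x+0.4558y = -0.0032−-0.1835z; -0.8359x+-0.4802y = -0.0004−-0.0939z
Cramer: x(z) = 0.0022-0.1688z;  y(z) = -0.0031+0.0983z
quadratic in z: (1.0382)z²+(0.0616)z+(-0.1730)=0, √Δ=0.8498 → z ∈ {-0.4389, 0.3796}; z = -0.4389 (taking z<0)
x = 0.0763, y = -0.0462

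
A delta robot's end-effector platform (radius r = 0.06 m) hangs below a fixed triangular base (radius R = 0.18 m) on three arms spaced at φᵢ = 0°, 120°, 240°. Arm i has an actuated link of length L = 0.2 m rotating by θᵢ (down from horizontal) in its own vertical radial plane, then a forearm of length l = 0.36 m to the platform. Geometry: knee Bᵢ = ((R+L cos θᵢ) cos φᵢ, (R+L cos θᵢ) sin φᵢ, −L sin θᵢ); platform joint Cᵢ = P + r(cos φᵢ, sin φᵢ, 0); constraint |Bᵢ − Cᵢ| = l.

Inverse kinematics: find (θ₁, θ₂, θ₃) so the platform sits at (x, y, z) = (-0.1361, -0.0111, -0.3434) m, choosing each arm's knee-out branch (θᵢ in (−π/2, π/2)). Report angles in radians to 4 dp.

rotate P by −φ1: (-0.1361, -0.0111, -0.3434)
  A=0.2561, B=-0.3434, C=(l²−L²−A²−y'²−z²)/(2L)=-0.2351
  γ=atan2(-0.3434,0.2561)=-0.9300;  ψ=arccos(-0.5488)=2.1517;  θ1=γ+ψ≈1.2217
φ2=120.0° → target in arm frame (0.0584, 0.1234)
  e−x'=0.0616;  (l²−L²−(e−x')²−y'²−z²)/2L = -0.1184
  γ=atan2(-0.3434,0.0616)=-1.3934;  ψ=arccos(-0.3393)=1.9169;  θ2=γ+ψ≈0.5235
arm 3 (φ=240.0°): x'=0.0777, y'=-0.1123
  e−x'=0.0423;  (l²−L²−(e−x')²−y'²−z²)/2L = -0.1068
  γ=atan2(-0.3434,0.0423)=-1.4481;  ψ=arccos(-0.3087)=1.8847;  θ3=γ+ψ≈0.4365

θ₁ = 1.2217, θ₂ = 0.5235, θ₃ = 0.4365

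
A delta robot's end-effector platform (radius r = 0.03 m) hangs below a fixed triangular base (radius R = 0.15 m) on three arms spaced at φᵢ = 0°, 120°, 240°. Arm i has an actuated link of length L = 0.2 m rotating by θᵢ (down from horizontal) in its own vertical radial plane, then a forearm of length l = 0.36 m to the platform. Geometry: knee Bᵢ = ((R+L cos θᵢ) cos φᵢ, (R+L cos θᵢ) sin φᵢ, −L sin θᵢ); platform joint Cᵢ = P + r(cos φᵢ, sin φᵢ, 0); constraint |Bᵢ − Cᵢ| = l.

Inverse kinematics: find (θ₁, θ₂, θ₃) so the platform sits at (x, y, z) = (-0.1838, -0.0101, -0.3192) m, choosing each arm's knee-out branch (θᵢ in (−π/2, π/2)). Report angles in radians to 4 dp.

θ₁ = 1.3966, θ₂ = 0.4364, θ₃ = 0.3493

arm 1 (φ=0.0°): x'=-0.1838, y'=-0.0101
  A cos θ + B sin θ = C:  0.3038·cos θ + -0.3192·sin θ = -0.2617
  √(A²+B²)=0.4407;  θ1 = -0.8101+2.2067 ≈ 1.3966
arm 2 (φ=120.0°): x'=0.0832, y'=0.1642
  A cos θ + B sin θ = C:  0.0368·cos θ + -0.3192·sin θ = -0.1015
  √(A²+B²)=0.3213;  θ2 = -1.4559+1.8923 ≈ 0.4364
arm 3 (φ=240.0°): x'=0.1006, y'=-0.1541
  e−x'=0.0194;  (l²−L²−(e−x')²−y'²−z²)/2L = -0.0910
  θ3 = atan2(B,A) + arccos(C/0.3198) = 0.3493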